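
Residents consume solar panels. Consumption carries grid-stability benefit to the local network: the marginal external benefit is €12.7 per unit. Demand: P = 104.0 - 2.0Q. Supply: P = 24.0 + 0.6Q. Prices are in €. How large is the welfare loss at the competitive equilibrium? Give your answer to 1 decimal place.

DWL = €31.0

Market equilibrium (private): 24.0 + 0.6Q = 104.0 - 2.0Q → Q_m = 30.7692.
Social marginal benefit = demand + MEB = 116.7 - 2.0Q.
Set SMB = MC: 116.7 - 2.0Q = 24.0 + 0.6Q → Q* = 35.6538.
The loss is the area between SMB and MC from Q* to Q_m; with linear curves that's a triangle of height MEB(Q_m).
DWL = ½ × 4.8846 × 12.7000 = 31.0172.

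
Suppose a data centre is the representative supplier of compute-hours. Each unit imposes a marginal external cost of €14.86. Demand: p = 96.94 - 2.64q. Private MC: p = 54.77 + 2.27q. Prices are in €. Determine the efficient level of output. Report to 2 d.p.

q* = 5.56

Social marginal cost = private MC + MEC = 69.63 + 2.27q.
Set SMC = demand: 69.63 + 2.27q = 96.94 - 2.64q → q* = 5.5621.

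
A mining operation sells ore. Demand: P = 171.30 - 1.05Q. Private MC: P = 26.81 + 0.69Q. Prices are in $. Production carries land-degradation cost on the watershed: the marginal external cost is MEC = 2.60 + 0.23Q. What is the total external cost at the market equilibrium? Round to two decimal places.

Market equilibrium (private): 26.81 + 0.69Q = 171.30 - 1.05Q → Q_m = 83.0402.
Total external cost = ∫₀^{Q_m} (2.60 + 0.23Q) dQ = 2.60×83.0402 + ½×0.23×83.0402² = 1008.9071.

$1008.91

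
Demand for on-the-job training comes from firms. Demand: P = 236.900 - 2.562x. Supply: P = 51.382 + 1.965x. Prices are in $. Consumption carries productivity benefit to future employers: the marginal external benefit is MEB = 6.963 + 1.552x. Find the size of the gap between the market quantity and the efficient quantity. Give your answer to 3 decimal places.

23.719 units

Market equilibrium (private): 51.382 + 1.965x = 236.900 - 2.562x → x_m = 40.9803.
Social marginal benefit = demand + MEB = 243.863 - 1.010x.
Set SMB = MC: 243.863 - 1.010x = 51.382 + 1.965x → x* = 64.6995.
Gap = |40.9803 − 64.6995| = 23.7192.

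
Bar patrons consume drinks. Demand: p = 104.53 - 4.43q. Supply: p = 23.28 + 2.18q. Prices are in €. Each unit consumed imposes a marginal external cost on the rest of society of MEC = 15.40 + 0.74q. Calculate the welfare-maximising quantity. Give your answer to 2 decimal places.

Social marginal benefit = demand − MEC = 89.13 - 5.17q.
Set SMB = MC: 89.13 - 5.17q = 23.28 + 2.18q → q* = 8.9592.

q* = 8.96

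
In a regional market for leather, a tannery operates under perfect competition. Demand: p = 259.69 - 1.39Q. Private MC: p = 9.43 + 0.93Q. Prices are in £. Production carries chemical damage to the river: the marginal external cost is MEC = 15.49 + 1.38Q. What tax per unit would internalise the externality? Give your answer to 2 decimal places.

Social marginal cost = private MC + MEC = 24.92 + 2.31Q.
Set SMC = demand: 24.92 + 2.31Q = 259.69 - 1.39Q → Q* = 63.4514.
The Pigouvian tax equals MEC at Q*: 15.49 + 1.38×63.4514 = 103.0529.

tax = £103.05 per unit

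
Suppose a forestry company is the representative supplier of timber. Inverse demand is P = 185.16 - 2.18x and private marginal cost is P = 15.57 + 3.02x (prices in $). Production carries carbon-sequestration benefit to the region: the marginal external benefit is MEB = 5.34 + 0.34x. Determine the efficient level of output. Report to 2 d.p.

Social marginal cost = private MC − MEB = 10.23 + 2.68x.
Set SMC = demand: 10.23 + 2.68x = 185.16 - 2.18x → x* = 35.9938.

x* = 35.99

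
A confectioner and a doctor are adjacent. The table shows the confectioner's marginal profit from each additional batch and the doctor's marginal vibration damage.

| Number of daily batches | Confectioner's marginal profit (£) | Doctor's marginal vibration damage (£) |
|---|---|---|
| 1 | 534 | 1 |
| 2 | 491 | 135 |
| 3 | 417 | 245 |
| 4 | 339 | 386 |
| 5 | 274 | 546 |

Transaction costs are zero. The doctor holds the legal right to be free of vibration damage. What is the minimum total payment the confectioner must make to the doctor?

£381

Efficient level: marginal profit ≥ marginal vibration damage through level 3, so k* = 3.
With the doctor holding the right, the confectioner must at least compensate total damage at k*: 1 + 135 + 245 = 381.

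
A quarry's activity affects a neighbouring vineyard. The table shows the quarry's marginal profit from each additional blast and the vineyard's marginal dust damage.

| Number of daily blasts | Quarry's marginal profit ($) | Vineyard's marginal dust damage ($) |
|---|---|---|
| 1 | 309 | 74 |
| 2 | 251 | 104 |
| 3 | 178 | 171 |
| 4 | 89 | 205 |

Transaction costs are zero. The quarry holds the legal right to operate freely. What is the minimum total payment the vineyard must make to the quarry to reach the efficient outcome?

Left alone the quarry would choose level 4 (marginal profit stays positive).
Efficient level: k* = 3 (marginal profit ≥ marginal dust damage through 3).
The vineyard must at least cover the quarry's forgone profit from cutting 4→3: 89 = 89.

$89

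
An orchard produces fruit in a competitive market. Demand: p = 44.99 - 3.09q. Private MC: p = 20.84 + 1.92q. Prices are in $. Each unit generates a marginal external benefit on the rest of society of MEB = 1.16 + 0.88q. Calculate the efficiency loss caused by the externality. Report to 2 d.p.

DWL = $3.53

Market equilibrium (private): 20.84 + 1.92q = 44.99 - 3.09q → q_m = 4.8204.
Social marginal cost = private MC − MEB = 19.68 + 1.04q.
Set SMC = demand: 19.68 + 1.04q = 44.99 - 3.09q → q* = 6.1283.
The welfare-loss triangle has base |q_m − q*| and height MEB(q_m) (the vertical gap between SMC and demand is zero at q* and MEB at q_m).
DWL = ½ × 1.3079 × 5.4019 = 3.5326.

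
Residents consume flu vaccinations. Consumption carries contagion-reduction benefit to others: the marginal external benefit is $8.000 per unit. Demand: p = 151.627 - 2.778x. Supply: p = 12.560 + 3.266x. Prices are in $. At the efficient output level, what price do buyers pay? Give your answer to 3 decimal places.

P = $84.031

Social marginal benefit = demand + MEB = 159.627 - 2.778x.
Set SMB = MC: 159.627 - 2.778x = 12.560 + 3.266x → x* = 24.3327.
Consumer price on the demand curve at x*: 151.627 − 2.778×24.3327 = 84.0308.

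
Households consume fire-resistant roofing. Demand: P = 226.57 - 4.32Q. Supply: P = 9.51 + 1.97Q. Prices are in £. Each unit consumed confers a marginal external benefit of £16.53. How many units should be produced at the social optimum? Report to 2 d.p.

Social marginal benefit = demand + MEB = 243.10 - 4.32Q.
Set SMB = MC: 243.10 - 4.32Q = 9.51 + 1.97Q → Q* = 37.1367.

Q* = 37.14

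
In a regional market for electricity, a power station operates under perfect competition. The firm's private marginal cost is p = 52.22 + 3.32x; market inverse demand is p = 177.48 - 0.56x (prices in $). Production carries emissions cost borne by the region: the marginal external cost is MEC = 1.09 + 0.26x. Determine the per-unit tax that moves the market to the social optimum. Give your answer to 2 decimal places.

tax = $8.89 per unit

Social marginal cost = private MC + MEC = 53.31 + 3.58x.
Set SMC = demand: 53.31 + 3.58x = 177.48 - 0.56x → x* = 29.9928.
The Pigouvian tax equals MEC at x*: 1.09 + 0.26×29.9928 = 8.8881.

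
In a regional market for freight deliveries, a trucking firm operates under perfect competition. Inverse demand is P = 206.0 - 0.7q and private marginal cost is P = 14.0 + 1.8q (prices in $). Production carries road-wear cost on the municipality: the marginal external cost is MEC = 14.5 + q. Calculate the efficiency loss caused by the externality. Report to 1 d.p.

DWL = $1190.8

Market equilibrium (private): 14.0 + 1.8q = 206.0 - 0.7q → q_m = 76.8000.
Social marginal cost = private MC + MEC = 28.5 + 2.8q.
Set SMC = demand: 28.5 + 2.8q = 206.0 - 0.7q → q* = 50.7143.
Height of the DWL triangle at q_m is SMC(q_m) − demand(q_m) = MEC(q_m) = 91.3000.
DWL = ½ × 26.0857 × 91.3000 = 1190.8122.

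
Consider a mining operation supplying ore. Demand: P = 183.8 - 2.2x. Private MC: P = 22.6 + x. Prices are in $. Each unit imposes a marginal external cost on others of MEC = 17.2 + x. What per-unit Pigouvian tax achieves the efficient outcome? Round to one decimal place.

Social marginal cost = private MC + MEC = 39.8 + 2.0x.
Set SMC = demand: 39.8 + 2.0x = 183.8 - 2.2x → x* = 34.2857.
The Pigouvian tax equals MEC at x*: 17.2 + 1.0×34.2857 = 51.4857.

tax = $51.5 per unit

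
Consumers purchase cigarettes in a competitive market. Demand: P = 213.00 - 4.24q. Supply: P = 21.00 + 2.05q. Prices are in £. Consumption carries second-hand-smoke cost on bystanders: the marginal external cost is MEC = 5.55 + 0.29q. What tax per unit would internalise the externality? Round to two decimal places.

tax = £13.77 per unit

Social marginal benefit = demand − MEC = 207.45 - 4.53q.
Set SMB = MC: 207.45 - 4.53q = 21.00 + 2.05q → q* = 28.3359.
The Pigouvian tax equals MEC at q*: 5.55 + 0.29×28.3359 = 13.7674.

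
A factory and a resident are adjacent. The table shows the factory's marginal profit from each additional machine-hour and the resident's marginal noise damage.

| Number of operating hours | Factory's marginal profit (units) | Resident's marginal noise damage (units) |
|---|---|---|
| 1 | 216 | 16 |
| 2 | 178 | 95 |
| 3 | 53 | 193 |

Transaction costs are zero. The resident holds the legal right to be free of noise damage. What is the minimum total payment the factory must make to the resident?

111

Efficient level: marginal profit ≥ marginal noise damage through level 2, so k* = 2.
With the resident holding the right, the factory must at least compensate total damage at k*: 16 + 95 = 111.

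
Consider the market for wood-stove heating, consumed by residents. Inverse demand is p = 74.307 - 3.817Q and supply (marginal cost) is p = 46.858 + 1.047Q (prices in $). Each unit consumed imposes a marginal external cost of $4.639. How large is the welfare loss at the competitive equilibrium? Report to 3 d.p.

Market equilibrium (private): 46.858 + 1.047Q = 74.307 - 3.817Q → Q_m = 5.6433.
Social marginal benefit = demand − MEC = 69.668 - 3.817Q.
Set SMB = MC: 69.668 - 3.817Q = 46.858 + 1.047Q → Q* = 4.6896.
The loss is the area between SMB and MC from Q* to Q_m; with linear curves that's a triangle of height MEC(Q_m).
DWL = ½ × 0.9537 × 4.6390 = 2.2121.

DWL = $2.212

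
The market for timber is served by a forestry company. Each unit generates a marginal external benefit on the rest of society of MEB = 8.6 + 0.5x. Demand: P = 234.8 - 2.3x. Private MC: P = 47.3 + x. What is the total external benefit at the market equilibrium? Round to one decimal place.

1295.7

Market equilibrium (private): 47.3 + x = 234.8 - 2.3x → x_m = 56.8182.
Total external benefit = ∫₀^{x_m} (8.6 + 0.5x) dx = 8.6×56.8182 + ½×0.5×56.8182² = 1295.7135.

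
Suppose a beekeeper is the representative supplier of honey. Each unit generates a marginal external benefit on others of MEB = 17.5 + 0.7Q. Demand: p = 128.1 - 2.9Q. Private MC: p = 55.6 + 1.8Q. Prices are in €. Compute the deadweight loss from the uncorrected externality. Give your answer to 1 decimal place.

Market equilibrium (private): 55.6 + 1.8Q = 128.1 - 2.9Q → Q_m = 15.4255.
Social marginal cost = private MC − MEB = 38.1 + 1.1Q.
Set SMC = demand: 38.1 + 1.1Q = 128.1 - 2.9Q → Q* = 22.5000.
Height of the DWL triangle at Q_m is demand(Q_m) − SMC(Q_m) = MEB(Q_m) = 28.2979.
DWL = ½ × 7.0745 × 28.2979 = 100.0967.

DWL = €100.1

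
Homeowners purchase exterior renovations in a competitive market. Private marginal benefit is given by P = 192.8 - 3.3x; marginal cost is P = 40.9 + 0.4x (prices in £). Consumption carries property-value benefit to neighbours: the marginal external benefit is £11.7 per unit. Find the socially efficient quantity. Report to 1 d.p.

Social marginal benefit = demand + MEB = 204.5 - 3.3x.
Set SMB = MC: 204.5 - 3.3x = 40.9 + 0.4x → x* = 44.2162.

x* = 44.2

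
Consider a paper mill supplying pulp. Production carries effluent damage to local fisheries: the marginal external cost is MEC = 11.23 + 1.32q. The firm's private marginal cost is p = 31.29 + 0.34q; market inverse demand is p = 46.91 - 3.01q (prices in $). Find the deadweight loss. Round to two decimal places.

DWL = $32.36

Market equilibrium (private): 31.29 + 0.34q = 46.91 - 3.01q → q_m = 4.6627.
Social marginal cost = private MC + MEC = 42.52 + 1.66q.
Set SMC = demand: 42.52 + 1.66q = 46.91 - 3.01q → q* = 0.9400.
The welfare-loss triangle has base |q_m − q*| and height MEC(q_m) (the vertical gap between SMC and demand is zero at q* and MEC at q_m).
DWL = ½ × 3.7227 × 17.3847 = 32.3590.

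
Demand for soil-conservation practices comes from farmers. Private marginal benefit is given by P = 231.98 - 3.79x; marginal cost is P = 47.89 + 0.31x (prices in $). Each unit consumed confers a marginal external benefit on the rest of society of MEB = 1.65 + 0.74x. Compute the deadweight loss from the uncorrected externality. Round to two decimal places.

DWL = $181.00

Market equilibrium (private): 47.89 + 0.31x = 231.98 - 3.79x → x_m = 44.9000.
Social marginal benefit = demand + MEB = 233.63 - 3.05x.
Set SMB = MC: 233.63 - 3.05x = 47.89 + 0.31x → x* = 55.2798.
Height of the DWL triangle at x_m is SMB(x_m) − MC(x_m) = MEB(x_m) = 34.8760.
DWL = ½ × 10.3798 × 34.8760 = 181.0030.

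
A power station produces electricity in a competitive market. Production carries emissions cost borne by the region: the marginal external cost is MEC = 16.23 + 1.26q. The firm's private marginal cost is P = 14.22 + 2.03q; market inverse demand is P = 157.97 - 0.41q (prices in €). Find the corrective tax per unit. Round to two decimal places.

tax = €59.66 per unit

Social marginal cost = private MC + MEC = 30.45 + 3.29q.
Set SMC = demand: 30.45 + 3.29q = 157.97 - 0.41q → q* = 34.4649.
The Pigouvian tax equals MEC at q*: 16.23 + 1.26×34.4649 = 59.6558.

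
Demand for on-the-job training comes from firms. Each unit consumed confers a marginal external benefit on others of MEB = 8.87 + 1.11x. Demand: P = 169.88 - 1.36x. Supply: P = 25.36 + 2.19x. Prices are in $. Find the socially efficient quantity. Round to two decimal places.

Social marginal benefit = demand + MEB = 178.75 - 0.25x.
Set SMB = MC: 178.75 - 0.25x = 25.36 + 2.19x → x* = 62.8648.

x* = 62.86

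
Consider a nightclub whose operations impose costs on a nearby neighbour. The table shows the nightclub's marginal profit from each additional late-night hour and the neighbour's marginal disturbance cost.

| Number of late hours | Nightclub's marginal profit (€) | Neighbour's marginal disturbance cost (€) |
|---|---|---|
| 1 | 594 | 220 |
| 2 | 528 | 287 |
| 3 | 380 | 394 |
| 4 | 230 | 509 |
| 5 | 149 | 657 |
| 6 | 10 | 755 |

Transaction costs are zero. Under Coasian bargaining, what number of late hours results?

2

Bargaining reaches the level where marginal profit last exceeds marginal disturbance cost.
That holds through level 2 (528 ≥ 287) but not at 3 (380 < 394).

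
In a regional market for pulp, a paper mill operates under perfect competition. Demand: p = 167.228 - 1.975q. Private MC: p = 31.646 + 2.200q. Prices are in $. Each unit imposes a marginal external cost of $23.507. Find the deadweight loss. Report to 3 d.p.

Market equilibrium (private): 31.646 + 2.200q = 167.228 - 1.975q → q_m = 32.4747.
Social marginal cost = private MC + MEC = 55.153 + 2.200q.
Set SMC = demand: 55.153 + 2.200q = 167.228 - 1.975q → q* = 26.8443.
The loss is the area between SMC and demand from q* to q_m; with linear curves that's a triangle of height MEC(q_m).
DWL = ½ × 5.6304 × 23.5070 = 66.1769.

DWL = $66.177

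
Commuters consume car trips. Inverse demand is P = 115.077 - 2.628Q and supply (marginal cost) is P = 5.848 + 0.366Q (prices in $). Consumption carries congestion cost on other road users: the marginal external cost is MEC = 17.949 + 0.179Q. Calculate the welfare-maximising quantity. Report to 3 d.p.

Q* = 28.768

Social marginal benefit = demand − MEC = 97.128 - 2.807Q.
Set SMB = MC: 97.128 - 2.807Q = 5.848 + 0.366Q → Q* = 28.7677.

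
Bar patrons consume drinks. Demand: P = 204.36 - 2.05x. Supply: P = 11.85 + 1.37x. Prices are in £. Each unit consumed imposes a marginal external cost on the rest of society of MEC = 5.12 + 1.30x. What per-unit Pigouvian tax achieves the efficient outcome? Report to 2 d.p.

tax = £56.73 per unit

Social marginal benefit = demand − MEC = 199.24 - 3.35x.
Set SMB = MC: 199.24 - 3.35x = 11.85 + 1.37x → x* = 39.7013.
The Pigouvian tax equals MEC at x*: 5.12 + 1.30×39.7013 = 56.7317.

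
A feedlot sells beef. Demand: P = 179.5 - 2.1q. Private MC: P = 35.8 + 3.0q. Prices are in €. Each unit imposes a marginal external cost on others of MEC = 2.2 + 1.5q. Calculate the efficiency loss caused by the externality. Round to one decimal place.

Market equilibrium (private): 35.8 + 3.0q = 179.5 - 2.1q → q_m = 28.1765.
Social marginal cost = private MC + MEC = 38.0 + 4.5q.
Set SMC = demand: 38.0 + 4.5q = 179.5 - 2.1q → q* = 21.4394.
Height of the DWL triangle at q_m is SMC(q_m) − demand(q_m) = MEC(q_m) = 44.4647.
DWL = ½ × 6.7371 × 44.4647 = 149.7816.

DWL = €149.8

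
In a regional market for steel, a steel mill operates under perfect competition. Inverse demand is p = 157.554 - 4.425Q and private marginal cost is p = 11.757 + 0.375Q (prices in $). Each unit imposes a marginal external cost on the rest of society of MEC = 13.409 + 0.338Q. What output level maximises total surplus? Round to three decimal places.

Social marginal cost = private MC + MEC = 25.166 + 0.713Q.
Set SMC = demand: 25.166 + 0.713Q = 157.554 - 4.425Q → Q* = 25.7664.

Q* = 25.766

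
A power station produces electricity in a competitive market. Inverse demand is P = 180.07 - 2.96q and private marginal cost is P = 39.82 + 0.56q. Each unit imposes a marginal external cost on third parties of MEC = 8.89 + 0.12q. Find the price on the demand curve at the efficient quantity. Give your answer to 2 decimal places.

Social marginal cost = private MC + MEC = 48.71 + 0.68q.
Set SMC = demand: 48.71 + 0.68q = 180.07 - 2.96q → q* = 36.0879.
Consumer price on the demand curve at q*: 180.07 − 2.96×36.0879 = 73.2498.

P = 73.25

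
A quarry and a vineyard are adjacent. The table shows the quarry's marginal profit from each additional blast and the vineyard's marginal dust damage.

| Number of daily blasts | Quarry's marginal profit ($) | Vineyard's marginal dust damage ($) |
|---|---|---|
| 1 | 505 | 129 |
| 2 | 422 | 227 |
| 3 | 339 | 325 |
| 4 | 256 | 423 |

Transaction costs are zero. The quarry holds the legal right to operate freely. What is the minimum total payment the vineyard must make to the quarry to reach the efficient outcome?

$256

Left alone the quarry would choose level 4 (marginal profit stays positive).
Efficient level: k* = 3 (marginal profit ≥ marginal dust damage through 3).
The vineyard must at least cover the quarry's forgone profit from cutting 4→3: 256 = 256.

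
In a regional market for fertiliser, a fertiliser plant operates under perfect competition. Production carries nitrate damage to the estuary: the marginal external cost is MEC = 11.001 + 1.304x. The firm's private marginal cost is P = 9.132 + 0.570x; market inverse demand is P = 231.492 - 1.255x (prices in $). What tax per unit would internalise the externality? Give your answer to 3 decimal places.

Social marginal cost = private MC + MEC = 20.133 + 1.874x.
Set SMC = demand: 20.133 + 1.874x = 231.492 - 1.255x → x* = 67.5484.
The Pigouvian tax equals MEC at x*: 11.001 + 1.304×67.5484 = 99.0841.

tax = $99.084 per unit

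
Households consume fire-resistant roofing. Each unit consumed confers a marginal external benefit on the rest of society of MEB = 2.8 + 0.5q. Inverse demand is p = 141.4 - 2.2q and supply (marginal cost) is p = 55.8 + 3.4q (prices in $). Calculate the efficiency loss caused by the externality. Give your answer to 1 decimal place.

Market equilibrium (private): 55.8 + 3.4q = 141.4 - 2.2q → q_m = 15.2857.
Social marginal benefit = demand + MEB = 144.2 - 1.7q.
Set SMB = MC: 144.2 - 1.7q = 55.8 + 3.4q → q* = 17.3333.
The loss is the area between SMB and MC from q* to q_m; with linear curves that's a triangle of height MEB(q_m).
DWL = ½ × 2.0476 × 10.4429 = 10.6914.

DWL = $10.7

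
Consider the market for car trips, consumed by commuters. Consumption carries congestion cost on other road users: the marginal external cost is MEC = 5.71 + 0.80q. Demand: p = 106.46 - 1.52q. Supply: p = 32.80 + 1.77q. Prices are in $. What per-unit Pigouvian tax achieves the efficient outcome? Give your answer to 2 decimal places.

Social marginal benefit = demand − MEC = 100.75 - 2.32q.
Set SMB = MC: 100.75 - 2.32q = 32.80 + 1.77q → q* = 16.6137.
The Pigouvian tax equals MEC at q*: 5.71 + 0.80×16.6137 = 19.0010.

tax = $19.00 per unit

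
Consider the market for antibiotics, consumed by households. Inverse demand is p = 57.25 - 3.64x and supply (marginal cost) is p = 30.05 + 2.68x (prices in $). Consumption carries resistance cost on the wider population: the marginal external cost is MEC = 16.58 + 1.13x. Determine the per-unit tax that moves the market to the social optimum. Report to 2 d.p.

Social marginal benefit = demand − MEC = 40.67 - 4.77x.
Set SMB = MC: 40.67 - 4.77x = 30.05 + 2.68x → x* = 1.4255.
The Pigouvian tax equals MEC at x*: 16.58 + 1.13×1.4255 = 18.1908.

tax = $18.19 per unit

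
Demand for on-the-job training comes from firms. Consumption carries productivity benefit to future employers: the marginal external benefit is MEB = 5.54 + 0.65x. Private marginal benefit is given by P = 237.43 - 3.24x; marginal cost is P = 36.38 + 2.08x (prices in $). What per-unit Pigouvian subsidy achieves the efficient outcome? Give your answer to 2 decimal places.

Social marginal benefit = demand + MEB = 242.97 - 2.59x.
Set SMB = MC: 242.97 - 2.59x = 36.38 + 2.08x → x* = 44.2377.
The Pigouvian subsidy equals MEB at x*: 5.54 + 0.65×44.2377 = 34.2945.

subsidy = $34.29 per unit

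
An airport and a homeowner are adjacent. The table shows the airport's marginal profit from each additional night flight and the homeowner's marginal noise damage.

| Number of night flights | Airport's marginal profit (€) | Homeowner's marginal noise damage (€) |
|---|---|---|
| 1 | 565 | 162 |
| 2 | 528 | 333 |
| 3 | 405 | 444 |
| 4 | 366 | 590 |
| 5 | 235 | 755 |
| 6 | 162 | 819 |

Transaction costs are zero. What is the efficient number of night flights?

2

Bargaining reaches the level where marginal profit last exceeds marginal noise damage.
That holds through level 2 (528 ≥ 333) but not at 3 (405 < 444).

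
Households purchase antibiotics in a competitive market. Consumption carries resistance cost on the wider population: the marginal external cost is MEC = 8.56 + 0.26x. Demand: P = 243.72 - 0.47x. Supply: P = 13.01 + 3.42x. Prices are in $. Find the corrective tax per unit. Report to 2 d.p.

tax = $22.48 per unit

Social marginal benefit = demand − MEC = 235.16 - 0.73x.
Set SMB = MC: 235.16 - 0.73x = 13.01 + 3.42x → x* = 53.5301.
The Pigouvian tax equals MEC at x*: 8.56 + 0.26×53.5301 = 22.4778.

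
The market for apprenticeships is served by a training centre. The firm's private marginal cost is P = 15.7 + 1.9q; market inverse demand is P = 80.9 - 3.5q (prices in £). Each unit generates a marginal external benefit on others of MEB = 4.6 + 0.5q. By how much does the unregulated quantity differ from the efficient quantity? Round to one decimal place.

Market equilibrium (private): 15.7 + 1.9q = 80.9 - 3.5q → q_m = 12.0741.
Social marginal cost = private MC − MEB = 11.1 + 1.4q.
Set SMC = demand: 11.1 + 1.4q = 80.9 - 3.5q → q* = 14.2449.
Gap = |12.0741 − 14.2449| = 2.1708.

2.2 units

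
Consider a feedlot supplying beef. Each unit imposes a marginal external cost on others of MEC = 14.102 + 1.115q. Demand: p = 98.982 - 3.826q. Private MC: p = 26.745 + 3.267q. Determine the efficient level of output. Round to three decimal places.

q* = 7.083

Social marginal cost = private MC + MEC = 40.847 + 4.382q.
Set SMC = demand: 40.847 + 4.382q = 98.982 - 3.826q → q* = 7.0827.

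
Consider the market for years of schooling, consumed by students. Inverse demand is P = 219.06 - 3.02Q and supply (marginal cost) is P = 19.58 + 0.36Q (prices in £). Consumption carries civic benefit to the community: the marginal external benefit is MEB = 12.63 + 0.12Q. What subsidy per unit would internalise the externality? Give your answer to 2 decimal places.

subsidy = £20.44 per unit

Social marginal benefit = demand + MEB = 231.69 - 2.90Q.
Set SMB = MC: 231.69 - 2.90Q = 19.58 + 0.36Q → Q* = 65.0644.
The Pigouvian subsidy equals MEB at Q*: 12.63 + 0.12×65.0644 = 20.4377.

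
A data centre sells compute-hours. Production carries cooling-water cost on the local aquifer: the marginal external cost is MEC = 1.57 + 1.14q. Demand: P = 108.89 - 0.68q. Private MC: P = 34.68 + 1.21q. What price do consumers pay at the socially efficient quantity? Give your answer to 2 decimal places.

Social marginal cost = private MC + MEC = 36.25 + 2.35q.
Set SMC = demand: 36.25 + 2.35q = 108.89 - 0.68q → q* = 23.9736.
Consumer price on the demand curve at q*: 108.89 − 0.68×23.9736 = 92.5880.

P = 92.59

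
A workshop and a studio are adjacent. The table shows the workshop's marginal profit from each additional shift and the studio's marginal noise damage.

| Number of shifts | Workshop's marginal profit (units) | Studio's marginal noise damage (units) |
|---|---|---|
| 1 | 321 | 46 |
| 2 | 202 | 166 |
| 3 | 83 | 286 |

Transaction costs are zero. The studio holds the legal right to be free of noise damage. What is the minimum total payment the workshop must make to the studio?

Efficient level: marginal profit ≥ marginal noise damage through level 2, so k* = 2.
With the studio holding the right, the workshop must at least compensate total damage at k*: 46 + 166 = 212.

212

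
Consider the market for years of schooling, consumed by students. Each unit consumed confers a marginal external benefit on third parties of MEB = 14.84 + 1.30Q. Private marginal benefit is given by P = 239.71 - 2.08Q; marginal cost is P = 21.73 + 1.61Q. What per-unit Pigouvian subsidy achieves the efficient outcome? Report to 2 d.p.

Social marginal benefit = demand + MEB = 254.55 - 0.78Q.
Set SMB = MC: 254.55 - 0.78Q = 21.73 + 1.61Q → Q* = 97.4142.
The Pigouvian subsidy equals MEB at Q*: 14.84 + 1.30×97.4142 = 141.4785.

subsidy = 141.48 per unit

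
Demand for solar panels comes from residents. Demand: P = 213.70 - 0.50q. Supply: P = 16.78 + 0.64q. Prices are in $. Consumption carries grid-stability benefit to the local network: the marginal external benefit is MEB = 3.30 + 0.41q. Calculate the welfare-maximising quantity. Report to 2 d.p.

q* = 274.27

Social marginal benefit = demand + MEB = 217.00 - 0.09q.
Set SMB = MC: 217.00 - 0.09q = 16.78 + 0.64q → q* = 274.2740.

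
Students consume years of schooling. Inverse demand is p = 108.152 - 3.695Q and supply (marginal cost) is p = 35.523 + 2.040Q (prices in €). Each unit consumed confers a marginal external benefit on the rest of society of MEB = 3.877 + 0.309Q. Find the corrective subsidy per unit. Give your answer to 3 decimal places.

Social marginal benefit = demand + MEB = 112.029 - 3.386Q.
Set SMB = MC: 112.029 - 3.386Q = 35.523 + 2.040Q → Q* = 14.0999.
The Pigouvian subsidy equals MEB at Q*: 3.877 + 0.309×14.0999 = 8.2339.

subsidy = €8.234 per unit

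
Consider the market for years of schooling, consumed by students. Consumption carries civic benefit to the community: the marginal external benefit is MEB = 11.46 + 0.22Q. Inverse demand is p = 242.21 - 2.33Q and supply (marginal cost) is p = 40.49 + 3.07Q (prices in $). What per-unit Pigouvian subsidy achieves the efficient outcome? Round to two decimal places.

subsidy = $20.51 per unit

Social marginal benefit = demand + MEB = 253.67 - 2.11Q.
Set SMB = MC: 253.67 - 2.11Q = 40.49 + 3.07Q → Q* = 41.1544.
The Pigouvian subsidy equals MEB at Q*: 11.46 + 0.22×41.1544 = 20.5140.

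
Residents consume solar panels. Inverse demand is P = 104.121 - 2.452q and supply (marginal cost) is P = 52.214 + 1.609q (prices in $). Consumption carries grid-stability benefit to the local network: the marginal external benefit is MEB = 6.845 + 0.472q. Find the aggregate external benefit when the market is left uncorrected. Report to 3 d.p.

Market equilibrium (private): 52.214 + 1.609q = 104.121 - 2.452q → q_m = 12.7818.
Total external benefit = ∫₀^{q_m} (6.845 + 0.472q) dq = 6.845×12.7818 + ½×0.472×12.7818² = 126.0478.

$126.048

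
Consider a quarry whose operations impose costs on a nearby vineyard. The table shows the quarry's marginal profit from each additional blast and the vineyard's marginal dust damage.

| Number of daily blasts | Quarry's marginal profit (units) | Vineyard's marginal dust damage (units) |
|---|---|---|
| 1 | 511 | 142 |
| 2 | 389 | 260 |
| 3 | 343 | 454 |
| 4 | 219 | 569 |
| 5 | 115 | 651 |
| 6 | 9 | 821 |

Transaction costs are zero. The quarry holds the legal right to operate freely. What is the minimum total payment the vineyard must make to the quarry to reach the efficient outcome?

686

Left alone the quarry would choose level 6 (marginal profit stays positive).
Efficient level: k* = 2 (marginal profit ≥ marginal dust damage through 2).
The vineyard must at least cover the quarry's forgone profit from cutting 6→2: 343 + 219 + 115 + 9 = 686.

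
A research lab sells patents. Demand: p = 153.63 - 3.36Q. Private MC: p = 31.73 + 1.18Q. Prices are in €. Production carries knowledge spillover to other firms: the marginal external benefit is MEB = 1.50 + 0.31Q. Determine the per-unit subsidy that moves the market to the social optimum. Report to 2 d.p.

Social marginal cost = private MC − MEB = 30.23 + 0.87Q.
Set SMC = demand: 30.23 + 0.87Q = 153.63 - 3.36Q → Q* = 29.1726.
The Pigouvian subsidy equals MEB at Q*: 1.50 + 0.31×29.1726 = 10.5435.

subsidy = €10.54 per unit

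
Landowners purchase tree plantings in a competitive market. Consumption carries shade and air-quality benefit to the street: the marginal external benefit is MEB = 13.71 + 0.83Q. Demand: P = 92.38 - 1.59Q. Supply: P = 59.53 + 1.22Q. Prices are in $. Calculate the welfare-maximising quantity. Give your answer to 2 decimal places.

Social marginal benefit = demand + MEB = 106.09 - 0.76Q.
Set SMB = MC: 106.09 - 0.76Q = 59.53 + 1.22Q → Q* = 23.5152.

Q* = 23.52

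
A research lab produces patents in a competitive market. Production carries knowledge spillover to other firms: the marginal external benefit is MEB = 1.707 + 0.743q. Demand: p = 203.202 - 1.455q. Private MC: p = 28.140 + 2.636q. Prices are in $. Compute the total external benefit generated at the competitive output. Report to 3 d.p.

Market equilibrium (private): 28.140 + 2.636q = 203.202 - 1.455q → q_m = 42.7920.
Total external benefit = ∫₀^{q_m} (1.707 + 0.743q) dq = 1.707×42.7920 + ½×0.743×42.7920² = 753.3201.

$753.320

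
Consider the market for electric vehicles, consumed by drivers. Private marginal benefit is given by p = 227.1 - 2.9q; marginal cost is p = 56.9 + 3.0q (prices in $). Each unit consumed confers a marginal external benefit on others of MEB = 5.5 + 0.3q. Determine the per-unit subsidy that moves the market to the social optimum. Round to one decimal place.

Social marginal benefit = demand + MEB = 232.6 - 2.6q.
Set SMB = MC: 232.6 - 2.6q = 56.9 + 3.0q → q* = 31.3750.
The Pigouvian subsidy equals MEB at q*: 5.5 + 0.3×31.3750 = 14.9125.

subsidy = $14.9 per unit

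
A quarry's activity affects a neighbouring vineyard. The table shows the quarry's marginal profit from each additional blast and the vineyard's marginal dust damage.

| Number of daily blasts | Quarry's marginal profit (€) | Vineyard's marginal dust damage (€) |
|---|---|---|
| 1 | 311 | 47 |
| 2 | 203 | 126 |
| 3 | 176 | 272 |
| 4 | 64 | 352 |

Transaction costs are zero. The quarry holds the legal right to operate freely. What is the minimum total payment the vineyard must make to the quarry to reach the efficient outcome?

Left alone the quarry would choose level 4 (marginal profit stays positive).
Efficient level: k* = 2 (marginal profit ≥ marginal dust damage through 2).
The vineyard must at least cover the quarry's forgone profit from cutting 4→2: 176 + 64 = 240.

€240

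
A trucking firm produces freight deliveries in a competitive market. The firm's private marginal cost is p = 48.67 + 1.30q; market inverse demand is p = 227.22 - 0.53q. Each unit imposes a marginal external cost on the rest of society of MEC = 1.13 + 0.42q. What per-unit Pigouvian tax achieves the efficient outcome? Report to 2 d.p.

tax = 34.25 per unit

Social marginal cost = private MC + MEC = 49.80 + 1.72q.
Set SMC = demand: 49.80 + 1.72q = 227.22 - 0.53q → q* = 78.8533.
The Pigouvian tax equals MEC at q*: 1.13 + 0.42×78.8533 = 34.2484.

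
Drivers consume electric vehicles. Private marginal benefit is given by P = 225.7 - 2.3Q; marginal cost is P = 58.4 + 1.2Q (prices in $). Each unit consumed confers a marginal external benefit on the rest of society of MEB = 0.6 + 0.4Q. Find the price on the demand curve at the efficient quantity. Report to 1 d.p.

Social marginal benefit = demand + MEB = 226.3 - 1.9Q.
Set SMB = MC: 226.3 - 1.9Q = 58.4 + 1.2Q → Q* = 54.1613.
Consumer price on the demand curve at Q*: 225.7 − 2.3×54.1613 = 101.1290.

P = $101.1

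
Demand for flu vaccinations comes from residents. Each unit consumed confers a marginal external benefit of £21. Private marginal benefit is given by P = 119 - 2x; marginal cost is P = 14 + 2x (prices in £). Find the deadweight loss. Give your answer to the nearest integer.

DWL = £55

Market equilibrium (private): 14 + 2x = 119 - 2x → x_m = 26.2500.
Social marginal benefit = demand + MEB = 140 - 2x.
Set SMB = MC: 140 - 2x = 14 + 2x → x* = 31.5000.
The welfare-loss triangle has base |x_m − x*| and height MEB(x_m) (the vertical gap between SMB and MC is zero at x* and MEB at x_m).
DWL = ½ × 5.2500 × 21.0000 = 55.1250.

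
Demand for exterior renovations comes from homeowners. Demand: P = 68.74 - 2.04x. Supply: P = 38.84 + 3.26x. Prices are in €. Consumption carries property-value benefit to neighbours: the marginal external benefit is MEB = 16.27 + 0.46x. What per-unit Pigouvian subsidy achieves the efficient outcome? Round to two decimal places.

subsidy = €20.66 per unit

Social marginal benefit = demand + MEB = 85.01 - 1.58x.
Set SMB = MC: 85.01 - 1.58x = 38.84 + 3.26x → x* = 9.5393.
The Pigouvian subsidy equals MEB at x*: 16.27 + 0.46×9.5393 = 20.6581.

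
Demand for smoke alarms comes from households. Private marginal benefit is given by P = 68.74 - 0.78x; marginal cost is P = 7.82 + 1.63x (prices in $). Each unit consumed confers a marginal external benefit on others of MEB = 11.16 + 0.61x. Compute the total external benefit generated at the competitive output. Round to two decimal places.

Market equilibrium (private): 7.82 + 1.63x = 68.74 - 0.78x → x_m = 25.2780.
Total external benefit = ∫₀^{x_m} (11.16 + 0.61x) dx = 11.16×25.2780 + ½×0.61×25.2780² = 476.9906.

$476.99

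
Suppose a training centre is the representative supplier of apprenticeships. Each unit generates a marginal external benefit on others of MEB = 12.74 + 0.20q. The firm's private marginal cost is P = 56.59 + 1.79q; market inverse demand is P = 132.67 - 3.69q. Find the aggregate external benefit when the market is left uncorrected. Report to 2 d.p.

196.15

Market equilibrium (private): 56.59 + 1.79q = 132.67 - 3.69q → q_m = 13.8832.
Total external benefit = ∫₀^{q_m} (12.74 + 0.20q) dq = 12.74×13.8832 + ½×0.20×13.8832² = 196.1463.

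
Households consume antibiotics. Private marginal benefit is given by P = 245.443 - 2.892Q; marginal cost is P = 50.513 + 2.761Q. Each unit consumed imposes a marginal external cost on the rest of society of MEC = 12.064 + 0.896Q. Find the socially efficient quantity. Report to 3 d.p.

Q* = 27.923

Social marginal benefit = demand − MEC = 233.379 - 3.788Q.
Set SMB = MC: 233.379 - 3.788Q = 50.513 + 2.761Q → Q* = 27.9227.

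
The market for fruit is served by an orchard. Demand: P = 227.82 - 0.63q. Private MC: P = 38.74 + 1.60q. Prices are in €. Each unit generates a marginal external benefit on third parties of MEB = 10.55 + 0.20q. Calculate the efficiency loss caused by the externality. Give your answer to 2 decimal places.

DWL = €186.37

Market equilibrium (private): 38.74 + 1.60q = 227.82 - 0.63q → q_m = 84.7892.
Social marginal cost = private MC − MEB = 28.19 + 1.40q.
Set SMC = demand: 28.19 + 1.40q = 227.82 - 0.63q → q* = 98.3399.
Height of the DWL triangle at q_m is demand(q_m) − SMC(q_m) = MEB(q_m) = 27.5078.
DWL = ½ × 13.5507 × 27.5078 = 186.3750.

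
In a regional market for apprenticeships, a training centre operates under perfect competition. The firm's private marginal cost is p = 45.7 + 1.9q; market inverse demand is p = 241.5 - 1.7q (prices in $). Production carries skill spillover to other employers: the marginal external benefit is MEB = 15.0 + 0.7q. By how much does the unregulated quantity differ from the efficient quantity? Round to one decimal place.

18.3 units

Market equilibrium (private): 45.7 + 1.9q = 241.5 - 1.7q → q_m = 54.3889.
Social marginal cost = private MC − MEB = 30.7 + 1.2q.
Set SMC = demand: 30.7 + 1.2q = 241.5 - 1.7q → q* = 72.6897.
Gap = |54.3889 − 72.6897| = 18.3008.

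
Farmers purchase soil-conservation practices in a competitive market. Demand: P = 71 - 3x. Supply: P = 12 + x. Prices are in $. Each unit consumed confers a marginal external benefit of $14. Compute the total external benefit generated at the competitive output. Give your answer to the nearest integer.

Market equilibrium (private): 12 + x = 71 - 3x → x_m = 14.7500.
Total external benefit = MEB × x_m = 14 × 14.7500 = 206.5000.

$207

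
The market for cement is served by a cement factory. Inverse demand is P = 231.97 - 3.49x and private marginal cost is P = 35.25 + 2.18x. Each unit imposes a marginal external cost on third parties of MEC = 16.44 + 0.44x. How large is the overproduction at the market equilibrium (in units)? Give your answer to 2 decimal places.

Market equilibrium (private): 35.25 + 2.18x = 231.97 - 3.49x → x_m = 34.6949.
Social marginal cost = private MC + MEC = 51.69 + 2.62x.
Set SMC = demand: 51.69 + 2.62x = 231.97 - 3.49x → x* = 29.5057.
Gap = |34.6949 − 29.5057| = 5.1892.

5.19 units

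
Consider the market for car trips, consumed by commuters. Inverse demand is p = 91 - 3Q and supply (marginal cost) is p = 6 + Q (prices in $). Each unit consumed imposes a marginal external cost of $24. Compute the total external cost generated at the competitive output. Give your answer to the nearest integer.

$510

Market equilibrium (private): 6 + Q = 91 - 3Q → Q_m = 21.2500.
Total external cost = MEC × Q_m = 24 × 21.2500 = 510.0000.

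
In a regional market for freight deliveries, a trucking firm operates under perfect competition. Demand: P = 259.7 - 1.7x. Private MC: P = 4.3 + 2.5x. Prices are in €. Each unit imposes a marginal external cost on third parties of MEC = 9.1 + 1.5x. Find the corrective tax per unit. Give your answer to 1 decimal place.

Social marginal cost = private MC + MEC = 13.4 + 4.0x.
Set SMC = demand: 13.4 + 4.0x = 259.7 - 1.7x → x* = 43.2105.
The Pigouvian tax equals MEC at x*: 9.1 + 1.5×43.2105 = 73.9158.

tax = €73.9 per unit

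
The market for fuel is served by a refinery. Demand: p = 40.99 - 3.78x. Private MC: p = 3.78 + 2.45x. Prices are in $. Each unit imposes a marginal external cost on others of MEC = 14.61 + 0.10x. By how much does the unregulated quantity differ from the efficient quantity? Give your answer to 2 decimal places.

Market equilibrium (private): 3.78 + 2.45x = 40.99 - 3.78x → x_m = 5.9727.
Social marginal cost = private MC + MEC = 18.39 + 2.55x.
Set SMC = demand: 18.39 + 2.55x = 40.99 - 3.78x → x* = 3.5703.
Gap = |5.9727 − 3.5703| = 2.4024.

2.40 units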